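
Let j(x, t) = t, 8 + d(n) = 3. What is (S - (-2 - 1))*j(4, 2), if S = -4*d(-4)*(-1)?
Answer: -34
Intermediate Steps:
d(n) = -5 (d(n) = -8 + 3 = -5)
S = -20 (S = -4*(-5)*(-1) = 20*(-1) = -20)
(S - (-2 - 1))*j(4, 2) = (-20 - (-2 - 1))*2 = (-20 - 1*(-3))*2 = (-20 + 3)*2 = -17*2 = -34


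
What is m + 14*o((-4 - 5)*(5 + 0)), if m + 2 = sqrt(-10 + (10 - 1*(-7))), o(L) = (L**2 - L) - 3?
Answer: 28936 + sqrt(7) ≈ 28939.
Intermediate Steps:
o(L) = -3 + L**2 - L
m = -2 + sqrt(7) (m = -2 + sqrt(-10 + (10 - 1*(-7))) = -2 + sqrt(-10 + (10 + 7)) = -2 + sqrt(-10 + 17) = -2 + sqrt(7) ≈ 0.64575)
m + 14*o((-4 - 5)*(5 + 0)) = (-2 + sqrt(7)) + 14*(-3 + ((-4 - 5)*(5 + 0))**2 - (-4 - 5)*(5 + 0)) = (-2 + sqrt(7)) + 14*(-3 + (-9*5)**2 - (-9)*5) = (-2 + sqrt(7)) + 14*(-3 + (-45)**2 - 1*(-45)) = (-2 + sqrt(7)) + 14*(-3 + 2025 + 45) = (-2 + sqrt(7)) + 14*2067 = (-2 + sqrt(7)) + 28938 = 28936 + sqrt(7)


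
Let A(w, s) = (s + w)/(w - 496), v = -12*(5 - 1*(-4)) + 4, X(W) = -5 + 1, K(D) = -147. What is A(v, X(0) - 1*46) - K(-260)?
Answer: 44177/300 ≈ 147.26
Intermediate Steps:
X(W) = -4
v = -104 (v = -12*(5 + 4) + 4 = -12*9 + 4 = -108 + 4 = -104)
A(w, s) = (s + w)/(-496 + w)
A(v, X(0) - 1*46) - K(-260) = ((-4 - 1*46) - 104)/(-496 - 104) - 1*(-147) = ((-4 - 46) - 104)/(-600) + 147 = -(-50 - 104)/600 + 147 = -1/600*(-154) + 147 = 77/300 + 147 = 44177/300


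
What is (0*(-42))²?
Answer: 0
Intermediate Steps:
(0*(-42))² = 0² = 0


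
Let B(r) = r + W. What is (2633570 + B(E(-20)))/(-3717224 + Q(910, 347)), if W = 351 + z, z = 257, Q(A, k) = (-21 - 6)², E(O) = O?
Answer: -2634158/3716495 ≈ -0.70877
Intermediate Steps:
Q(A, k) = 729 (Q(A, k) = (-27)² = 729)
W = 608 (W = 351 + 257 = 608)
B(r) = 608 + r (B(r) = r + 608 = 608 + r)
(2633570 + B(E(-20)))/(-3717224 + Q(910, 347)) = (2633570 + (608 - 20))/(-3717224 + 729) = (2633570 + 588)/(-3716495) = 2634158*(-1/3716495) = -2634158/3716495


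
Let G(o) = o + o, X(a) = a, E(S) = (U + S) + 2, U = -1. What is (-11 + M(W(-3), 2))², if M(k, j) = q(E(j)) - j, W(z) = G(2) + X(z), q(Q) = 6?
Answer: 49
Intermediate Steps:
E(S) = 1 + S (E(S) = (-1 + S) + 2 = 1 + S)
G(o) = 2*o
W(z) = 4 + z (W(z) = 2*2 + z = 4 + z)
M(k, j) = 6 - j
(-11 + M(W(-3), 2))² = (-11 + (6 - 1*2))² = (-11 + (6 - 2))² = (-11 + 4)² = (-7)² = 49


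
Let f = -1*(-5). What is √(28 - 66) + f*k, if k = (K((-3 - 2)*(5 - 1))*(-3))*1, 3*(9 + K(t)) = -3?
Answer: 150 + I*√38 ≈ 150.0 + 6.1644*I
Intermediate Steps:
K(t) = -10 (K(t) = -9 + (⅓)*(-3) = -9 - 1 = -10)
f = 5
k = 30 (k = -10*(-3)*1 = 30*1 = 30)
√(28 - 66) + f*k = √(28 - 66) + 5*30 = √(-38) + 150 = I*√38 + 150 = 150 + I*√38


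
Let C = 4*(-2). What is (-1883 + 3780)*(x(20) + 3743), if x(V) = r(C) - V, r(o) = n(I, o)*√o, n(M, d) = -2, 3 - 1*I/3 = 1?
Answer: 7062531 - 7588*I*√2 ≈ 7.0625e+6 - 10731.0*I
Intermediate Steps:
I = 6 (I = 9 - 3*1 = 9 - 3 = 6)
C = -8
r(o) = -2*√o
x(V) = -V - 4*I*√2 (x(V) = -4*I*√2 - V = -V - 4*I*√2)
(-1883 + 3780)*(x(20) + 3743) = (-1883 + 3780)*((-1*20 - 4*I*√2) + 3743) = 1897*((-20 - 4*I*√2) + 3743) = 1897*(3723 - 4*I*√2) = 7062531 - 7588*I*√2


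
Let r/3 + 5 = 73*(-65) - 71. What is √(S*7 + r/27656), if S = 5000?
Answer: √6692375442818/13828 ≈ 187.08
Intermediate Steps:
r = -14463 (r = -15 + 3*(73*(-65) - 71) = -15 + 3*(-4745 - 71) = -15 + 3*(-4816) = -15 - 14448 = -14463)
√(S*7 + r/27656) = √(5000*7 - 14463/27656) = √(35000 - 14463*1/27656) = √(35000 - 14463/27656) = √(967945537/27656) = √6692375442818/13828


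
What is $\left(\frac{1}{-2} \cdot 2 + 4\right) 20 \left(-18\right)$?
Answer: $-1080$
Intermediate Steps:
$\left(\frac{1}{-2} \cdot 2 + 4\right) 20 \left(-18\right) = \left(\left(- \frac{1}{2}\right) 2 + 4\right) 20 \left(-18\right) = \left(-1 + 4\right) 20 \left(-18\right) = 3 \cdot 20 \left(-18\right) = 60 \left(-18\right) = -1080$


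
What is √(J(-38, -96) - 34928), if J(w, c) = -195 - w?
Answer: I*√35085 ≈ 187.31*I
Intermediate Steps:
√(J(-38, -96) - 34928) = √((-195 - 1*(-38)) - 34928) = √((-195 + 38) - 34928) = √(-157 - 34928) = √(-35085) = I*√35085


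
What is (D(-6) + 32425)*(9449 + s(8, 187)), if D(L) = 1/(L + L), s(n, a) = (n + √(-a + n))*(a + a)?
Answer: 1613593553/4 + 72761513*I*√179/6 ≈ 4.034e+8 + 1.6225e+8*I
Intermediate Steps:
s(n, a) = 2*a*(n + √(n - a)) (s(n, a) = (n + √(n - a))*(2*a) = 2*a*(n + √(n - a)))
D(L) = 1/(2*L)
(D(-6) + 32425)*(9449 + s(8, 187)) = ((½)/(-6) + 32425)*(9449 + 2*187*(8 + √(8 - 1*187))) = ((½)*(-⅙) + 32425)*(9449 + 2*187*(8 + √(8 - 187))) = (-1/12 + 32425)*(9449 + 2*187*(8 + √(-179))) = 389099*(9449 + 2*187*(8 + I*√179))/12 = 389099*(9449 + (2992 + 374*I*√179))/12 = 389099*(12441 + 374*I*√179)/12 = 1613593553/4 + 72761513*I*√179/6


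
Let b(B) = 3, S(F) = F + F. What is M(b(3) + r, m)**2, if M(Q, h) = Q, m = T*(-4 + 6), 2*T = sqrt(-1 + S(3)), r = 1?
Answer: 16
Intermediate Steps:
S(F) = 2*F
T = sqrt(5)/2 (T = sqrt(-1 + 2*3)/2 = sqrt(-1 + 6)/2 = sqrt(5)/2 ≈ 1.1180)
m = sqrt(5) (m = (sqrt(5)/2)*(-4 + 6) = (sqrt(5)/2)*2 = sqrt(5) ≈ 2.2361)
M(b(3) + r, m)**2 = (3 + 1)**2 = 4**2 = 16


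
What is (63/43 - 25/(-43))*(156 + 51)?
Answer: 18216/43 ≈ 423.63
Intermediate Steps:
(63/43 - 25/(-43))*(156 + 51) = (63*(1/43) - 25*(-1/43))*207 = (63/43 + 25/43)*207 = (88/43)*207 = 18216/43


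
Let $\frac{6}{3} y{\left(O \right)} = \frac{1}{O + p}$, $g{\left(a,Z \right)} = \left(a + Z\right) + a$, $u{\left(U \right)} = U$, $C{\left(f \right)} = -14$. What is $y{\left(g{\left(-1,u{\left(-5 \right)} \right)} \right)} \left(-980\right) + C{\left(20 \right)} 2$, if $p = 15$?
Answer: $- \frac{357}{4} \approx -89.25$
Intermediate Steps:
$g{\left(a,Z \right)} = Z + 2 a$ ($g{\left(a,Z \right)} = \left(Z + a\right) + a = Z + 2 a$)
$y{\left(O \right)} = \frac{1}{2 \left(15 + O\right)}$ ($y{\left(O \right)} = \frac{1}{2 \left(O + 15\right)} = \frac{1}{2 \left(15 + O\right)}$)
$y{\left(g{\left(-1,u{\left(-5 \right)} \right)} \right)} \left(-980\right) + C{\left(20 \right)} 2 = \frac{1}{2 \left(15 + \left(-5 + 2 \left(-1\right)\right)\right)} \left(-980\right) - 28 = \frac{1}{2 \left(15 - 7\right)} \left(-980\right) - 28 = \frac{1}{2 \cdot 8} \left(-980\right) - 28 = \frac{1}{2} \cdot \frac{1}{8} \left(-980\right) - 28 = \frac{1}{16} \left(-980\right) - 28 = - \frac{245}{4} - 28 = - \frac{357}{4}$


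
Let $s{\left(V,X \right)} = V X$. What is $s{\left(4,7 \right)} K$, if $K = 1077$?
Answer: $30156$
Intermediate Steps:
$s{\left(4,7 \right)} K = 4 \cdot 7 \cdot 1077 = 28 \cdot 1077 = 30156$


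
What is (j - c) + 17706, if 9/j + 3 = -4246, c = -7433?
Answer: 106815602/4249 ≈ 25139.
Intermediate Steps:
j = -9/4249 (j = 9/(-3 - 4246) = 9/(-4249) = 9*(-1/4249) = -9/4249 ≈ -0.0021181)
(j - c) + 17706 = (-9/4249 - 1*(-7433)) + 17706 = (-9/4249 + 7433) + 17706 = 31582808/4249 + 17706 = 106815602/4249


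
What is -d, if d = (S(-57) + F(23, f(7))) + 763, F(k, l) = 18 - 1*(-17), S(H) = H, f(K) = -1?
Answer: -741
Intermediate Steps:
F(k, l) = 35 (F(k, l) = 18 + 17 = 35)
d = 741 (d = (-57 + 35) + 763 = -22 + 763 = 741)
-d = -1*741 = -741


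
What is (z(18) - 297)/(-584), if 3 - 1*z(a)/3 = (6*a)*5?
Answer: 477/146 ≈ 3.2671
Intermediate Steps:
z(a) = 9 - 90*a (z(a) = 9 - 3*6*a*5 = 9 - 90*a)
(z(18) - 297)/(-584) = ((9 - 90*18) - 297)/(-584) = ((9 - 1620) - 297)*(-1/584) = (-1611 - 297)*(-1/584) = -1908*(-1/584) = 477/146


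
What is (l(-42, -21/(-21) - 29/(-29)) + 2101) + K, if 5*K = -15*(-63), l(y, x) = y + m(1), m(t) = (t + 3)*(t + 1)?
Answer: 2256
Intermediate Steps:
m(t) = (1 + t)*(3 + t) (m(t) = (3 + t)*(1 + t) = (1 + t)*(3 + t))
l(y, x) = 8 + y (l(y, x) = y + (3 + 1² + 4*1) = y + (3 + 1 + 4) = y + 8 = 8 + y)
K = 189 (K = (-15*(-63))/5 = (⅕)*945 = 189)
(l(-42, -21/(-21) - 29/(-29)) + 2101) + K = ((8 - 42) + 2101) + 189 = (-34 + 2101) + 189 = 2067 + 189 = 2256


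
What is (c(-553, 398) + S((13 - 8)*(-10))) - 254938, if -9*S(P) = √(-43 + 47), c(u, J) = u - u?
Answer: -2294444/9 ≈ -2.5494e+5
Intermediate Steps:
c(u, J) = 0
S(P) = -2/9 (S(P) = -√(-43 + 47)/9 = -√4/9 = -⅑*2 = -2/9)
(c(-553, 398) + S((13 - 8)*(-10))) - 254938 = (0 - 2/9) - 254938 = -2/9 - 254938 = -2294444/9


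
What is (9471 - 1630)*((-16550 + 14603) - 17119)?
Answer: -149496506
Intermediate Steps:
(9471 - 1630)*((-16550 + 14603) - 17119) = 7841*(-1947 - 17119) = 7841*(-19066) = -149496506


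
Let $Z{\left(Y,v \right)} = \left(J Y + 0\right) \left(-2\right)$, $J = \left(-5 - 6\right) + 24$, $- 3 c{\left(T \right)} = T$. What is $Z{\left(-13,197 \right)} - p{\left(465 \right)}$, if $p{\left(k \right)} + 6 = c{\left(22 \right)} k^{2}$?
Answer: $1585994$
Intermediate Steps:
$c{\left(T \right)} = - \frac{T}{3}$
$J = 13$ ($J = \left(-5 - 6\right) + 24 = -11 + 24 = 13$)
$p{\left(k \right)} = -6 - \frac{22 k^{2}}{3}$ ($p{\left(k \right)} = -6 + \left(- \frac{1}{3}\right) 22 k^{2} = -6 - \frac{22 k^{2}}{3}$)
$Z{\left(Y,v \right)} = - 26 Y$ ($Z{\left(Y,v \right)} = \left(13 Y + 0\right) \left(-2\right) = 13 Y \left(-2\right) = - 26 Y$)
$Z{\left(-13,197 \right)} - p{\left(465 \right)} = \left(-26\right) \left(-13\right) - \left(-6 - \frac{22 \cdot 465^{2}}{3}\right) = 338 - \left(-6 - 1585650\right) = 338 - -1585656 = 338 + 1585656 = 1585994$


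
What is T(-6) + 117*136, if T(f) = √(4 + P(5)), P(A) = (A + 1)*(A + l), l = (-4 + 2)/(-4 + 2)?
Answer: 15912 + 2*√10 ≈ 15918.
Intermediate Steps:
l = 1 (l = -2/(-2) = -2*(-½) = 1)
P(A) = (1 + A)² (P(A) = (A + 1)*(A + 1) = (1 + A)*(1 + A) = (1 + A)²)
T(f) = 2*√10 (T(f) = √(4 + (1 + 5² + 2*5)) = √(4 + (1 + 25 + 10)) = √(4 + 36) = √40 = 2*√10)
T(-6) + 117*136 = 2*√10 + 117*136 = 2*√10 + 15912 = 15912 + 2*√10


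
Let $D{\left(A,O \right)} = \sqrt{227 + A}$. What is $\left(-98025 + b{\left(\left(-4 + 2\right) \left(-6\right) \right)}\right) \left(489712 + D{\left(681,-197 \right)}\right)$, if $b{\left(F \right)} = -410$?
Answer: $-48204800720 - 196870 \sqrt{227} \approx -4.8208 \cdot 10^{10}$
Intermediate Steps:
$\left(-98025 + b{\left(\left(-4 + 2\right) \left(-6\right) \right)}\right) \left(489712 + D{\left(681,-197 \right)}\right) = \left(-98025 - 410\right) \left(489712 + \sqrt{227 + 681}\right) = - 98435 \left(489712 + \sqrt{908}\right) = - 98435 \left(489712 + 2 \sqrt{227}\right) = -48204800720 - 196870 \sqrt{227}$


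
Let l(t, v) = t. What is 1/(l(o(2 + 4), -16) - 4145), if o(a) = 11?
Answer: -1/4134 ≈ -0.00024190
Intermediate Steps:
1/(l(o(2 + 4), -16) - 4145) = 1/(11 - 4145) = 1/(-4134) = -1/4134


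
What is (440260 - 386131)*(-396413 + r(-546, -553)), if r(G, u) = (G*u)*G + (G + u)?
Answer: -8945123620140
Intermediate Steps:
r(G, u) = G + u + u*G² (r(G, u) = u*G² + (G + u) = G + u + u*G²)
(440260 - 386131)*(-396413 + r(-546, -553)) = (440260 - 386131)*(-396413 + (-546 - 553 - 553*(-546)²)) = 54129*(-396413 + (-546 - 553 - 553*298116)) = 54129*(-396413 + (-546 - 553 - 164858148)) = 54129*(-396413 - 164859247) = 54129*(-165255660) = -8945123620140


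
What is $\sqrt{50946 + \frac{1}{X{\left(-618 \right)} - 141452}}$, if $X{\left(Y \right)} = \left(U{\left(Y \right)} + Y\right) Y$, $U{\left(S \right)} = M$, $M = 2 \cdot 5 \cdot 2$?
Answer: $\frac{\sqrt{165686213587921}}{57028} \approx 225.71$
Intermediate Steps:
$M = 20$ ($M = 10 \cdot 2 = 20$)
$U{\left(S \right)} = 20$
$X{\left(Y \right)} = Y \left(20 + Y\right)$ ($X{\left(Y \right)} = \left(20 + Y\right) Y = Y \left(20 + Y\right)$)
$\sqrt{50946 + \frac{1}{X{\left(-618 \right)} - 141452}} = \sqrt{50946 + \frac{1}{- 618 \left(20 - 618\right) - 141452}} = \sqrt{50946 + \frac{1}{\left(-618\right) \left(-598\right) - 141452}} = \sqrt{50946 + \frac{1}{369564 - 141452}} = \sqrt{50946 + \frac{1}{228112}} = \sqrt{\frac{11621393953}{228112}} = \frac{\sqrt{165686213587921}}{57028}$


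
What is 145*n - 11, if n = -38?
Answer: -5521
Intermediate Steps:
145*n - 11 = 145*(-38) - 11 = -5510 - 11 = -5521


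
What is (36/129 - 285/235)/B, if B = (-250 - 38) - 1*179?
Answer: 1887/943807 ≈ 0.0019993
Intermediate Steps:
B = -467 (B = -288 - 179 = -467)
(36/129 - 285/235)/B = (36/129 - 285/235)/(-467) = (36*(1/129) - 285*1/235)*(-1/467) = (12/43 - 57/47)*(-1/467) = -1887/2021*(-1/467) = 1887/943807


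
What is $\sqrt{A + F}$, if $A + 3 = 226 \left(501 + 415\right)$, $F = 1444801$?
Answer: $\sqrt{1651814} \approx 1285.2$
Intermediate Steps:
$A = 207013$ ($A = -3 + 226 \left(501 + 415\right) = -3 + 226 \cdot 916 = -3 + 207016 = 207013$)
$\sqrt{A + F} = \sqrt{207013 + 1444801} = \sqrt{1651814}$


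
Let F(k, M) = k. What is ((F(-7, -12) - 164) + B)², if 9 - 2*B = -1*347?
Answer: 49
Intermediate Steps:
B = 178 (B = 9/2 - (-1)*347/2 = 9/2 - ½*(-347) = 9/2 + 347/2 = 178)
((F(-7, -12) - 164) + B)² = ((-7 - 164) + 178)² = (-171 + 178)² = 7² = 49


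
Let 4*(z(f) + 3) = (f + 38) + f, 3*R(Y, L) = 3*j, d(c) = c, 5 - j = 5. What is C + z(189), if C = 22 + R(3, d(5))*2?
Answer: 123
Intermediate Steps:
j = 0 (j = 5 - 1*5 = 5 - 5 = 0)
R(Y, L) = 0 (R(Y, L) = (3*0)/3 = (⅓)*0 = 0)
z(f) = 13/2 + f/2 (z(f) = -3 + ((f + 38) + f)/4 = -3 + ((38 + f) + f)/4 = -3 + (38 + 2*f)/4 = -3 + (19/2 + f/2) = 13/2 + f/2)
C = 22 (C = 22 + 0*2 = 22 + 0 = 22)
C + z(189) = 22 + (13/2 + (½)*189) = 22 + (13/2 + 189/2) = 22 + 101 = 123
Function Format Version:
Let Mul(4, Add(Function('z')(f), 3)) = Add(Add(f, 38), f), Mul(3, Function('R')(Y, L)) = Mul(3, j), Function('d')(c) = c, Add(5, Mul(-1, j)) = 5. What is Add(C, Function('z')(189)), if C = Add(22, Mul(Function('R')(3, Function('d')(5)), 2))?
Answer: 123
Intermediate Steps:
j = 0 (j = Add(5, Mul(-1, 5)) = Add(5, -5) = 0)
Function('R')(Y, L) = 0 (Function('R')(Y, L) = Mul(Rational(1, 3), Mul(3, 0)) = Mul(Rational(1, 3), 0) = 0)
Function('z')(f) = Add(Rational(13, 2), Mul(Rational(1, 2), f)) (Function('z')(f) = Add(-3, Mul(Rational(1, 4), Add(Add(f, 38), f))) = Add(-3, Mul(Rational(1, 4), Add(Add(38, f), f))) = Add(-3, Mul(Rational(1, 4), Add(38, Mul(2, f)))) = Add(-3, Add(Rational(19, 2), Mul(Rational(1, 2), f))) = Add(Rational(13, 2), Mul(Rational(1, 2), f)))
C = 22 (C = Add(22, Mul(0, 2)) = Add(22, 0) = 22)
Add(C, Function('z')(189)) = Add(22, Add(Rational(13, 2), Mul(Rational(1, 2), 189))) = Add(22, Add(Rational(13, 2), Rational(189, 2))) = Add(22, 101) = 123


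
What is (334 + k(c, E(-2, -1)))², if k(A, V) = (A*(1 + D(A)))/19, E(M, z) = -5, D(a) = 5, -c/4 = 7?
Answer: 38167684/361 ≈ 1.0573e+5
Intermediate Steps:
c = -28 (c = -4*7 = -28)
k(A, V) = 6*A/19 (k(A, V) = (A*(1 + 5))/19 = (A*6)*(1/19) = (6*A)*(1/19) = 6*A/19)
(334 + k(c, E(-2, -1)))² = (334 + (6/19)*(-28))² = (334 - 168/19)² = (6178/19)² = 38167684/361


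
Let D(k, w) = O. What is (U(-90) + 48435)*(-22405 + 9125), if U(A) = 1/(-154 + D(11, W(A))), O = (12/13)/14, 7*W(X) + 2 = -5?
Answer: -1126272465740/1751 ≈ -6.4322e+8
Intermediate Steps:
W(X) = -1 (W(X) = -2/7 + (1/7)*(-5) = -2/7 - 5/7 = -1)
O = 6/91 (O = (12*(1/13))*(1/14) = (12/13)*(1/14) = 6/91 ≈ 0.065934)
D(k, w) = 6/91
U(A) = -91/14008 (U(A) = 1/(-154 + 6/91) = 1/(-14008/91) = -91/14008)
(U(-90) + 48435)*(-22405 + 9125) = (-91/14008 + 48435)*(-22405 + 9125) = (678477389/14008)*(-13280) = -1126272465740/1751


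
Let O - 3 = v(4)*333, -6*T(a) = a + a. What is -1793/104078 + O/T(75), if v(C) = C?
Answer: -27797791/520390 ≈ -53.417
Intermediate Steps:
T(a) = -a/3 (T(a) = -(a + a)/6 = -a/3)
O = 1335 (O = 3 + 4*333 = 3 + 1332 = 1335)
-1793/104078 + O/T(75) = -1793/104078 + 1335/((-⅓*75)) = -1793*1/104078 + 1335/(-25) = -1793/104078 + 1335*(-1/25) = -1793/104078 - 267/5 = -27797791/520390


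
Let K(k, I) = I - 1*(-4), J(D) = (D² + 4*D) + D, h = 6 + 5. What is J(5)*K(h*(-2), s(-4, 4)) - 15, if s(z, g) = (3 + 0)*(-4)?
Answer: -415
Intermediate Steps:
s(z, g) = -12 (s(z, g) = 3*(-4) = -12)
h = 11
J(D) = D² + 5*D
K(k, I) = 4 + I (K(k, I) = I + 4 = 4 + I)
J(5)*K(h*(-2), s(-4, 4)) - 15 = (5*(5 + 5))*(4 - 12) - 15 = (5*10)*(-8) - 15 = 50*(-8) - 15 = -400 - 15 = -415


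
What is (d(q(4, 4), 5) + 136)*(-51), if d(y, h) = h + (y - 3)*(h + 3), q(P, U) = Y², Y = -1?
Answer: -6375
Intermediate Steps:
q(P, U) = 1 (q(P, U) = (-1)² = 1)
d(y, h) = h + (-3 + y)*(3 + h)
(d(q(4, 4), 5) + 136)*(-51) = ((-9 - 2*5 + 3*1 + 5*1) + 136)*(-51) = ((-9 - 10 + 3 + 5) + 136)*(-51) = (-11 + 136)*(-51) = 125*(-51) = -6375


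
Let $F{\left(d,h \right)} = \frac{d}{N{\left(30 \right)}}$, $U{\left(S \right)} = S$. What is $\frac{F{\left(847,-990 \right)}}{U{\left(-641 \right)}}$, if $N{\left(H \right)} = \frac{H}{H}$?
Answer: $- \frac{847}{641} \approx -1.3214$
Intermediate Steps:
$N{\left(H \right)} = 1$
$F{\left(d,h \right)} = d$ ($F{\left(d,h \right)} = \frac{d}{1} = d 1 = d$)
$\frac{F{\left(847,-990 \right)}}{U{\left(-641 \right)}} = \frac{847}{-641} = 847 \left(- \frac{1}{641}\right) = - \frac{847}{641}$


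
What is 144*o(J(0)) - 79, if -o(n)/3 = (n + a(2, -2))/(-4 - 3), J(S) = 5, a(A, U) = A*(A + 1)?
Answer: 4199/7 ≈ 599.86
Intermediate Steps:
a(A, U) = A*(1 + A)
o(n) = 18/7 + 3*n/7 (o(n) = -3*(n + 2*(1 + 2))/(-4 - 3) = -3*(n + 2*3)/(-7) = -3*(n + 6)*(-1)/7 = -3*(6 + n)*(-1)/7 = -3*(-6/7 - n/7) = 18/7 + 3*n/7)
144*o(J(0)) - 79 = 144*(18/7 + (3/7)*5) - 79 = 144*(18/7 + 15/7) - 79 = 144*(33/7) - 79 = 4752/7 - 79 = 4199/7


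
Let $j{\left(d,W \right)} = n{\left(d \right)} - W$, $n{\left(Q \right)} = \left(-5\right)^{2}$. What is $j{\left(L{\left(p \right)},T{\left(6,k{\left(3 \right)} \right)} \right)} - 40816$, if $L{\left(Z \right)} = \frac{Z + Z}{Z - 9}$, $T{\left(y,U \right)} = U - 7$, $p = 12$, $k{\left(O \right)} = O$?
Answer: $-40787$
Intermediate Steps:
$T{\left(y,U \right)} = -7 + U$ ($T{\left(y,U \right)} = U - 7 = -7 + U$)
$L{\left(Z \right)} = \frac{2 Z}{-9 + Z}$
$n{\left(Q \right)} = 25$
$j{\left(d,W \right)} = 25 - W$
$j{\left(L{\left(p \right)},T{\left(6,k{\left(3 \right)} \right)} \right)} - 40816 = \left(25 - \left(-7 + 3\right)\right) - 40816 = \left(25 - -4\right) - 40816 = \left(25 + 4\right) - 40816 = 29 - 40816 = -40787$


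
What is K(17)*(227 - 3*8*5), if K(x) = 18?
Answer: 1926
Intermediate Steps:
K(17)*(227 - 3*8*5) = 18*(227 - 3*8*5) = 18*(227 - 24*5) = 18*(227 - 120) = 18*107 = 1926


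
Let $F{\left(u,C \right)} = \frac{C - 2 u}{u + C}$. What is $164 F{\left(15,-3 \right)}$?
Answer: $-451$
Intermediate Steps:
$F{\left(u,C \right)} = \frac{C - 2 u}{C + u}$
$164 F{\left(15,-3 \right)} = 164 \frac{-3 - 30}{-3 + 15} = 164 \frac{-3 - 30}{12} = 164 \cdot \frac{1}{12} \left(-33\right) = 164 \left(- \frac{11}{4}\right) = -451$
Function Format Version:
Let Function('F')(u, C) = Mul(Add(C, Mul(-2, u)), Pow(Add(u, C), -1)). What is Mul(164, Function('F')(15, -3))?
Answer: -451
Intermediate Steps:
Function('F')(u, C) = Mul(Pow(Add(C, u), -1), Add(C, Mul(-2, u))) (Function('F')(u, C) = Mul(Add(C, Mul(-2, u)), Pow(Add(C, u), -1)) = Mul(Pow(Add(C, u), -1), Add(C, Mul(-2, u))))
Mul(164, Function('F')(15, -3)) = Mul(164, Mul(Pow(Add(-3, 15), -1), Add(-3, Mul(-2, 15)))) = Mul(164, Mul(Pow(12, -1), Add(-3, -30))) = Mul(164, Mul(Rational(1, 12), -33)) = Mul(164, Rational(-11, 4)) = -451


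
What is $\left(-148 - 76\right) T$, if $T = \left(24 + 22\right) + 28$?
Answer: $-16576$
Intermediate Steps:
$T = 74$ ($T = 46 + 28 = 74$)
$\left(-148 - 76\right) T = \left(-148 - 76\right) 74 = \left(-224\right) 74 = -16576$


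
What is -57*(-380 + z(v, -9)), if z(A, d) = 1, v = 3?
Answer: 21603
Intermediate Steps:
-57*(-380 + z(v, -9)) = -57*(-380 + 1) = -57*(-379) = 21603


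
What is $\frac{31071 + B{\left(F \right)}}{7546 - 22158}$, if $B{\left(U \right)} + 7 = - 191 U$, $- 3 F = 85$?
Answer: $- \frac{109427}{43836} \approx -2.4963$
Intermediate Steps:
$F = - \frac{85}{3}$ ($F = \left(- \frac{1}{3}\right) 85 = - \frac{85}{3} \approx -28.333$)
$B{\left(U \right)} = -7 - 191 U$
$\frac{31071 + B{\left(F \right)}}{7546 - 22158} = \frac{31071 - - \frac{16214}{3}}{7546 - 22158} = \frac{31071 + \left(-7 + \frac{16235}{3}\right)}{-14612} = \left(31071 + \frac{16214}{3}\right) \left(- \frac{1}{14612}\right) = \frac{109427}{3} \left(- \frac{1}{14612}\right) = - \frac{109427}{43836}$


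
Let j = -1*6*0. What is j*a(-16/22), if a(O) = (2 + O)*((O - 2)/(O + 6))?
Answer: 0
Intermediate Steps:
a(O) = (-2 + O)*(2 + O)/(6 + O) (a(O) = (2 + O)*((-2 + O)/(6 + O)) = (-2 + O)*(2 + O)/(6 + O))
j = 0 (j = -6*0 = 0)
j*a(-16/22) = 0*((-4 + (-16/22)**2)/(6 - 16/22)) = 0*((-4 + (-16*1/22)**2)/(6 - 16*1/22)) = 0*((-4 + (-8/11)**2)/(6 - 8/11)) = 0*((-4 + 64/121)/(58/11)) = 0*((11/58)*(-420/121)) = 0*(-210/319) = 0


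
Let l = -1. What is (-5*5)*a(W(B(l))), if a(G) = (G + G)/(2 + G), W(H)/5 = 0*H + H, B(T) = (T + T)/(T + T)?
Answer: -250/7 ≈ -35.714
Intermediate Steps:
B(T) = 1 (B(T) = (2*T)/((2*T)) = (2*T)*(1/(2*T)) = 1)
W(H) = 5*H (W(H) = 5*(0*H + H) = 5*(0 + H) = 5*H)
a(G) = 2*G/(2 + G) (a(G) = (2*G)/(2 + G) = 2*G/(2 + G))
(-5*5)*a(W(B(l))) = (-5*5)*(2*(5*1)/(2 + 5*1)) = -50*5/(2 + 5) = -50*5/7 = -25*10/7 = -250/7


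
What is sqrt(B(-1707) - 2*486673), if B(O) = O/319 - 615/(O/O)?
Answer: I*sqrt(99111789854)/319 ≈ 986.9*I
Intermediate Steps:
B(O) = -615 + O/319 (B(O) = O*(1/319) - 615/1 = O/319 - 615*1 = O/319 - 615 = -615 + O/319)
sqrt(B(-1707) - 2*486673) = sqrt((-615 + (1/319)*(-1707)) - 2*486673) = sqrt((-615 - 1707/319) - 973346) = sqrt(-197892/319 - 973346) = sqrt(-310695266/319) = I*sqrt(99111789854)/319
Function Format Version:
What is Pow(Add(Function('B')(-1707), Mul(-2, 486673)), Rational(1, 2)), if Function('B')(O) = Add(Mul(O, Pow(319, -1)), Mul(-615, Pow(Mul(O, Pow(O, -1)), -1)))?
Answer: Mul(Rational(1, 319), I, Pow(99111789854, Rational(1, 2))) ≈ Mul(986.90, I)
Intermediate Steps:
Function('B')(O) = Add(-615, Mul(Rational(1, 319), O)) (Function('B')(O) = Add(Mul(O, Rational(1, 319)), Mul(-615, Pow(1, -1))) = Add(Mul(Rational(1, 319), O), Mul(-615, 1)) = Add(Mul(Rational(1, 319), O), -615) = Add(-615, Mul(Rational(1, 319), O)))
Pow(Add(Function('B')(-1707), Mul(-2, 486673)), Rational(1, 2)) = Pow(Add(Add(-615, Mul(Rational(1, 319), -1707)), Mul(-2, 486673)), Rational(1, 2)) = Pow(Add(Add(-615, Rational(-1707, 319)), -973346), Rational(1, 2)) = Pow(Add(Rational(-197892, 319), -973346), Rational(1, 2)) = Pow(Rational(-310695266, 319), Rational(1, 2)) = Mul(Rational(1, 319), I, Pow(99111789854, Rational(1, 2)))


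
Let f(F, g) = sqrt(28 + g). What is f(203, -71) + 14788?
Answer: 14788 + I*sqrt(43) ≈ 14788.0 + 6.5574*I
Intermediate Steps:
f(203, -71) + 14788 = sqrt(28 - 71) + 14788 = sqrt(-43) + 14788 = I*sqrt(43) + 14788 = 14788 + I*sqrt(43)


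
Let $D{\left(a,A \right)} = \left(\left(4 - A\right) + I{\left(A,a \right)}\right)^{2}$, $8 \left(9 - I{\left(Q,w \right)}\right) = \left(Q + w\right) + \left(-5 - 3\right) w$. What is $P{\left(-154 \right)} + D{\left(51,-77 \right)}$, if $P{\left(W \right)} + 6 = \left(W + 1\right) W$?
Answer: $\frac{709825}{16} \approx 44364.0$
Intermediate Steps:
$P{\left(W \right)} = -6 + W \left(1 + W\right)$ ($P{\left(W \right)} = -6 + \left(W + 1\right) W = -6 + \left(1 + W\right) W = -6 + W \left(1 + W\right)$)
$I{\left(Q,w \right)} = 9 - \frac{Q}{8} + \frac{7 w}{8}$ ($I{\left(Q,w \right)} = 9 - \frac{\left(Q + w\right) + \left(-5 - 3\right) w}{8} = 9 - \frac{\left(Q + w\right) - 8 w}{8} = 9 - \frac{Q - 7 w}{8} = 9 - \left(- \frac{7 w}{8} + \frac{Q}{8}\right) = 9 - \frac{Q}{8} + \frac{7 w}{8}$)
$D{\left(a,A \right)} = \left(13 - \frac{9 A}{8} + \frac{7 a}{8}\right)^{2}$ ($D{\left(a,A \right)} = \left(\left(4 - A\right) + \left(9 - \frac{A}{8} + \frac{7 a}{8}\right)\right)^{2} = \left(13 - \frac{9 A}{8} + \frac{7 a}{8}\right)^{2}$)
$P{\left(-154 \right)} + D{\left(51,-77 \right)} = \left(-6 - 154 + \left(-154\right)^{2}\right) + \frac{\left(104 - -693 + 7 \cdot 51\right)^{2}}{64} = \left(-6 - 154 + 23716\right) + \frac{\left(104 + 693 + 357\right)^{2}}{64} = 23556 + \frac{1154^{2}}{64} = 23556 + \frac{1}{64} \cdot 1331716 = 23556 + \frac{332929}{16} = \frac{709825}{16}$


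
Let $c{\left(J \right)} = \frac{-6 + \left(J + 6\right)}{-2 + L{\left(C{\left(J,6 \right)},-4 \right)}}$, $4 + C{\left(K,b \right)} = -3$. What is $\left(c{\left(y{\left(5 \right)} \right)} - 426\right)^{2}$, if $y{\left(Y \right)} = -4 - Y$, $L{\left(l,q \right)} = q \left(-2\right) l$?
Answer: $\frac{610040601}{3364} \approx 1.8134 \cdot 10^{5}$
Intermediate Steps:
$C{\left(K,b \right)} = -7$ ($C{\left(K,b \right)} = -4 - 3 = -7$)
$L{\left(l,q \right)} = - 2 l q$ ($L{\left(l,q \right)} = - 2 q l = - 2 l q$)
$c{\left(J \right)} = - \frac{J}{58}$ ($c{\left(J \right)} = \frac{-6 + \left(J + 6\right)}{-2 - \left(-14\right) \left(-4\right)} = \frac{-6 + \left(6 + J\right)}{-2 - 56} = \frac{J}{-58} = J \left(- \frac{1}{58}\right) = - \frac{J}{58}$)
$\left(c{\left(y{\left(5 \right)} \right)} - 426\right)^{2} = \left(- \frac{-4 - 5}{58} - 426\right)^{2} = \left(\left(- \frac{1}{58}\right) \left(-9\right) - 426\right)^{2} = \left(\frac{9}{58} - 426\right)^{2} = \left(- \frac{24699}{58}\right)^{2} = \frac{610040601}{3364}$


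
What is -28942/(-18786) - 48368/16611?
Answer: -23771427/17336347 ≈ -1.3712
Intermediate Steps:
-28942/(-18786) - 48368/16611 = -28942*(-1/18786) - 48368*1/16611 = 14471/9393 - 48368/16611 = -23771427/17336347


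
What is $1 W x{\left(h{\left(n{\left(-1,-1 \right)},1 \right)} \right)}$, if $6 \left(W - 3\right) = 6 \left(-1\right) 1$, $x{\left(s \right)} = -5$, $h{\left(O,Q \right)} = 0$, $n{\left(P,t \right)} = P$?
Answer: $-10$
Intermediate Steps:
$W = 2$ ($W = 3 + \frac{6 \left(-1\right) 1}{6} = 3 + \frac{\left(-6\right) 1}{6} = 3 + \frac{1}{6} \left(-6\right) = 3 - 1 = 2$)
$1 W x{\left(h{\left(n{\left(-1,-1 \right)},1 \right)} \right)} = 1 \cdot 2 \left(-5\right) = 2 \left(-5\right) = -10$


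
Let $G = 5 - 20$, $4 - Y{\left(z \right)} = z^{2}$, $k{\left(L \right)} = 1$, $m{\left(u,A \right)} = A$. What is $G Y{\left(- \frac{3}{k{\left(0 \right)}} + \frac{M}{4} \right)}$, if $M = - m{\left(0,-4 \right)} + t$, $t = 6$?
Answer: $- \frac{225}{4} \approx -56.25$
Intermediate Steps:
$M = 10$ ($M = \left(-1\right) \left(-4\right) + 6 = 4 + 6 = 10$)
$Y{\left(z \right)} = 4 - z^{2}$
$G = -15$
$G Y{\left(- \frac{3}{k{\left(0 \right)}} + \frac{M}{4} \right)} = - 15 \left(4 - \left(- \frac{3}{1} + \frac{10}{4}\right)^{2}\right) = - 15 \left(4 - \left(\left(-3\right) 1 + 10 \cdot \frac{1}{4}\right)^{2}\right) = - 15 \left(4 - \left(-3 + \frac{5}{2}\right)^{2}\right) = - 15 \left(4 - \left(- \frac{1}{2}\right)^{2}\right) = - 15 \left(4 - \frac{1}{4}\right) = \left(-15\right) \frac{15}{4} = - \frac{225}{4}$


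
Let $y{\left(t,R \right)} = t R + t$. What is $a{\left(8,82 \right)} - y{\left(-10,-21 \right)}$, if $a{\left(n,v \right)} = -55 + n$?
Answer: $-247$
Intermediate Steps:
$y{\left(t,R \right)} = t + R t$ ($y{\left(t,R \right)} = R t + t = t + R t$)
$a{\left(8,82 \right)} - y{\left(-10,-21 \right)} = \left(-55 + 8\right) - - 10 \left(1 - 21\right) = -47 - \left(-10\right) \left(-20\right) = -47 - 200 = -247$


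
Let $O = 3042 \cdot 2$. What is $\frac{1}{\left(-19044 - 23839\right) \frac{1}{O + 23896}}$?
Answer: $- \frac{29980}{42883} \approx -0.69911$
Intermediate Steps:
$O = 6084$
$\frac{1}{\left(-19044 - 23839\right) \frac{1}{O + 23896}} = \frac{1}{\left(-19044 - 23839\right) \frac{1}{6084 + 23896}} = \frac{1}{\left(-42883\right) \frac{1}{29980}} = \frac{1}{- \frac{42883}{29980}} = - \frac{29980}{42883}$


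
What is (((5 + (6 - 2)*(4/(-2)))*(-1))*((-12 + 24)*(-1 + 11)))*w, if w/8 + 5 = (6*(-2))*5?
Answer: -187200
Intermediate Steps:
w = -520 (w = -40 + 8*((6*(-2))*5) = -40 + 8*(-12*5) = -40 + 8*(-60) = -40 - 480 = -520)
(((5 + (6 - 2)*(4/(-2)))*(-1))*((-12 + 24)*(-1 + 11)))*w = (((5 + (6 - 2)*(4/(-2)))*(-1))*((-12 + 24)*(-1 + 11)))*(-520) = (((5 + 4*(4*(-1/2)))*(-1))*(12*10))*(-520) = (((5 + 4*(-2))*(-1))*120)*(-520) = (((5 - 8)*(-1))*120)*(-520) = (-3*(-1)*120)*(-520) = (3*120)*(-520) = 360*(-520) = -187200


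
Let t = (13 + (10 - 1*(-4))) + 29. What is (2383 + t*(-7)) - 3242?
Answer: -1251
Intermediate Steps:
t = 56 (t = (13 + (10 + 4)) + 29 = (13 + 14) + 29 = 27 + 29 = 56)
(2383 + t*(-7)) - 3242 = (2383 + 56*(-7)) - 3242 = (2383 - 392) - 3242 = 1991 - 3242 = -1251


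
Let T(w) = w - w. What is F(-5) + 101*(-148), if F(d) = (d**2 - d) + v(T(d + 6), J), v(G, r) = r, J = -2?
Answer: -14920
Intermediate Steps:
T(w) = 0
F(d) = -2 + d**2 - d (F(d) = (d**2 - d) - 2 = -2 + d**2 - d)
F(-5) + 101*(-148) = (-2 + (-5)**2 - 1*(-5)) + 101*(-148) = (-2 + 25 + 5) - 14948 = 28 - 14948 = -14920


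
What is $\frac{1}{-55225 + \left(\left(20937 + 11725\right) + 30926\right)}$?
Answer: $\frac{1}{8363} \approx 0.00011957$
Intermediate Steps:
$\frac{1}{-55225 + \left(\left(20937 + 11725\right) + 30926\right)} = \frac{1}{-55225 + \left(32662 + 30926\right)} = \frac{1}{-55225 + 63588} = \frac{1}{8363}$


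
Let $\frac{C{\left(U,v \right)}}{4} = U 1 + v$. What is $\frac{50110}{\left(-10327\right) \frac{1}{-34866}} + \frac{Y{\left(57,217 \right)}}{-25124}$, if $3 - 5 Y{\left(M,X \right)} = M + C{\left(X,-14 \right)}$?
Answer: $\frac{109737570152191}{648638870} \approx 1.6918 \cdot 10^{5}$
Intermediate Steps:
$C{\left(U,v \right)} = 4 U + 4 v$ ($C{\left(U,v \right)} = 4 \left(U 1 + v\right) = 4 \left(U + v\right) = 4 U + 4 v$)
$Y{\left(M,X \right)} = \frac{59}{5} - \frac{4 X}{5} - \frac{M}{5}$ ($Y{\left(M,X \right)} = \frac{3}{5} - \frac{M + \left(4 X + 4 \left(-14\right)\right)}{5} = \frac{3}{5} - \frac{M + \left(4 X - 56\right)}{5} = \frac{3}{5} - \frac{M + \left(-56 + 4 X\right)}{5} = \frac{3}{5} - \frac{-56 + M + 4 X}{5} = \frac{3}{5} - \left(- \frac{56}{5} + \frac{M}{5} + \frac{4 X}{5}\right) = \frac{59}{5} - \frac{4 X}{5} - \frac{M}{5}$)
$\frac{50110}{\left(-10327\right) \frac{1}{-34866}} + \frac{Y{\left(57,217 \right)}}{-25124} = \frac{50110}{\left(-10327\right) \frac{1}{-34866}} + \frac{\frac{59}{5} - \frac{868}{5} - \frac{57}{5}}{-25124} = \frac{50110}{\left(-10327\right) \left(- \frac{1}{34866}\right)} + \left(\frac{59}{5} - \frac{868}{5} - \frac{57}{5}\right) \left(- \frac{1}{25124}\right) = \frac{50110}{\frac{10327}{34866}} - - \frac{433}{62810} = 50110 \cdot \frac{34866}{10327} + \frac{433}{62810} = \frac{1747135260}{10327} + \frac{433}{62810} = \frac{109737570152191}{648638870}$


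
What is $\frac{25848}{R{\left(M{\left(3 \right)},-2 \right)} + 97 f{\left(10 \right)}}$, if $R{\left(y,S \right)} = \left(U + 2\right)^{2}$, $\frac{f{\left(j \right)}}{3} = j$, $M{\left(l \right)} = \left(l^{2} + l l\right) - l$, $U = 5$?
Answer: $\frac{25848}{2959} \approx 8.7354$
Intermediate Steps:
$M{\left(l \right)} = - l + 2 l^{2}$ ($M{\left(l \right)} = \left(l^{2} + l^{2}\right) - l = 2 l^{2} - l = - l + 2 l^{2}$)
$f{\left(j \right)} = 3 j$
$R{\left(y,S \right)} = 49$ ($R{\left(y,S \right)} = \left(5 + 2\right)^{2} = 7^{2} = 49$)
$\frac{25848}{R{\left(M{\left(3 \right)},-2 \right)} + 97 f{\left(10 \right)}} = \frac{25848}{49 + 97 \cdot 3 \cdot 10} = \frac{25848}{49 + 97 \cdot 30} = \frac{25848}{49 + 2910} = \frac{25848}{2959}$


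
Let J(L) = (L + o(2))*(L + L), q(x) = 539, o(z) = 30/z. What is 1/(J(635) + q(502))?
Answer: 1/826039 ≈ 1.2106e-6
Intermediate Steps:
J(L) = 2*L*(15 + L) (J(L) = (L + 30/2)*(L + L) = (L + 30*(½))*(2*L) = (L + 15)*(2*L) = (15 + L)*(2*L) = 2*L*(15 + L))
1/(J(635) + q(502)) = 1/(2*635*(15 + 635) + 539) = 1/(2*635*650 + 539) = 1/(825500 + 539) = 1/826039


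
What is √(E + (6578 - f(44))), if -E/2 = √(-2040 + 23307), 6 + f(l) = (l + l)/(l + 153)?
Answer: √(255501120 - 232854*√2363)/197 ≈ 79.321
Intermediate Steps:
f(l) = -6 + 2*l/(153 + l) (f(l) = -6 + (l + l)/(l + 153) = -6 + (2*l)/(153 + l) = -6 + 2*l/(153 + l))
E = -6*√2363 (E = -2*√(-2040 + 23307) = -6*√2363 ≈ -291.66)
√(E + (6578 - f(44))) = √(-6*√2363 + (6578 - 2*(-459 - 2*44)/(153 + 44))) = √(-6*√2363 + (6578 - 2*(-459 - 88)/197)) = √(-6*√2363 + (6578 - 2*(-547)/197)) = √(-6*√2363 + (6578 - 1*(-1094/197))) = √(-6*√2363 + (6578 + 1094/197)) = √(-6*√2363 + 1296960/197) = √(1296960/197 - 6*√2363)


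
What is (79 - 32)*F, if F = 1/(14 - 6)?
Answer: 47/8 ≈ 5.8750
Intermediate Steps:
F = 1/8 ≈ 0.12500
(79 - 32)*F = (79 - 32)*(1/8) = 47*(1/8) = 47/8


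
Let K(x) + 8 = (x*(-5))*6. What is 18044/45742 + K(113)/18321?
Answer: 87576404/419019591 ≈ 0.20900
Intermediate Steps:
K(x) = -8 - 30*x (K(x) = -8 + (x*(-5))*6 = -8 - 5*x*6 = -8 - 30*x)
18044/45742 + K(113)/18321 = 18044/45742 + (-8 - 30*113)/18321 = 18044*(1/45742) + (-8 - 3390)*(1/18321) = 9022/22871 - 3398*1/18321 = 9022/22871 - 3398/18321 = 87576404/419019591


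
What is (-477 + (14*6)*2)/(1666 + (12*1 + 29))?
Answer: -103/569 ≈ -0.18102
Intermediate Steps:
(-477 + (14*6)*2)/(1666 + (12*1 + 29)) = (-477 + 84*2)/(1666 + (12 + 29)) = (-477 + 168)/(1666 + 41) = -309/1707 = -309*1/1707 = -103/569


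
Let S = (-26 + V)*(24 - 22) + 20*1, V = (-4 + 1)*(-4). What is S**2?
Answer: 64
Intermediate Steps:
V = 12 (V = -3*(-4) = 12)
S = -8 (S = (-26 + 12)*(24 - 22) + 20*1 = -14*2 + 20 = -28 + 20 = -8)
S**2 = (-8)**2 = 64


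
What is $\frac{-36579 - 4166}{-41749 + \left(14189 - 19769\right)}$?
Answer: $\frac{40745}{47329} \approx 0.86089$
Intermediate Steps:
$\frac{-36579 - 4166}{-41749 + \left(14189 - 19769\right)} = - \frac{40745}{-41749 - 5580} = - \frac{40745}{-47329} = \left(-40745\right) \left(- \frac{1}{47329}\right) = \frac{40745}{47329}$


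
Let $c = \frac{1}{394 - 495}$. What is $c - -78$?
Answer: $\frac{7877}{101} \approx 77.99$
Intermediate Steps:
$c = - \frac{1}{101}$ ($c = \frac{1}{-101} = - \frac{1}{101} \approx -0.009901$)
$c - -78 = - \frac{1}{101} - -78 = - \frac{1}{101} + 78 = \frac{7877}{101}$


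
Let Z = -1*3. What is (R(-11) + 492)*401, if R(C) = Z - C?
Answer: 200500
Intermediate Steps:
Z = -3
R(C) = -3 - C
(R(-11) + 492)*401 = ((-3 - 1*(-11)) + 492)*401 = ((-3 + 11) + 492)*401 = (8 + 492)*401 = 500*401 = 200500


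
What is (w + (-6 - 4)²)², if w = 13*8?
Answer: 41616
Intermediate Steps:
w = 104
(w + (-6 - 4)²)² = (104 + (-6 - 4)²)² = (104 + (-10)²)² = (104 + 100)² = 204² = 41616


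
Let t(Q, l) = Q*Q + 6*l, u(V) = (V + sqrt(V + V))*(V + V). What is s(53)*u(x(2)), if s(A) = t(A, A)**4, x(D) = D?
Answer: 1529788907850256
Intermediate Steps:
u(V) = 2*V*(V + sqrt(2)*sqrt(V)) (u(V) = (V + sqrt(2*V))*(2*V) = (V + sqrt(2)*sqrt(V))*(2*V) = 2*V*(V + sqrt(2)*sqrt(V)))
t(Q, l) = Q**2 + 6*l
s(A) = (A**2 + 6*A)**4
s(53)*u(x(2)) = (53**4*(6 + 53)**4)*(2*2**2 + 2*sqrt(2)*2**(3/2)) = (7890481*59**4)*(2*4 + 2*sqrt(2)*(2*sqrt(2))) = (7890481*12117361)*(8 + 8) = 95611806740641*16 = 1529788907850256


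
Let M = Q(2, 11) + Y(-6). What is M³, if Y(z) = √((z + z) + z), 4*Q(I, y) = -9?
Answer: 7047/64 - 135*I*√2/16 ≈ 110.11 - 11.932*I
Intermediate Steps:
Q(I, y) = -9/4 (Q(I, y) = (¼)*(-9) = -9/4)
Y(z) = √3*√z (Y(z) = √(2*z + z) = √(3*z) = √3*√z)
M = -9/4 + 3*I*√2 (M = -9/4 + √3*√(-6) = -9/4 + √3*(I*√6) = -9/4 + 3*I*√2 ≈ -2.25 + 4.2426*I)
M³ = (-9/4 + 3*I*√2)³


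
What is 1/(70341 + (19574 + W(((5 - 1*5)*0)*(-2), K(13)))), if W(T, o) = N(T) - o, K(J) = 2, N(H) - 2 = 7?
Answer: 1/89922 ≈ 1.1121e-5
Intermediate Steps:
N(H) = 9 (N(H) = 2 + 7 = 9)
W(T, o) = 9 - o
1/(70341 + (19574 + W(((5 - 1*5)*0)*(-2), K(13)))) = 1/(70341 + (19574 + (9 - 1*2))) = 1/(70341 + (19574 + (9 - 2))) = 1/(70341 + (19574 + 7)) = 1/(70341 + 19581) = 1/89922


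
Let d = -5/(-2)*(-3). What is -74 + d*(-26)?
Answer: 121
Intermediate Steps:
d = -15/2 (d = -5*(-1/2)*(-3) = (5/2)*(-3) = -15/2 ≈ -7.5000)
-74 + d*(-26) = -74 - 15/2*(-26) = -74 + 195 = 121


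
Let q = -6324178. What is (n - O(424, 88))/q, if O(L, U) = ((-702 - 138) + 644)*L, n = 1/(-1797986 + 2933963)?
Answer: -94404232609/7184120751906 ≈ -0.013141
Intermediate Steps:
n = 1/1135977 ≈ 8.8030e-7
O(L, U) = -196*L (O(L, U) = (-840 + 644)*L = -196*L)
(n - O(424, 88))/q = (1/1135977 - (-196)*424)/(-6324178) = (1/1135977 - 1*(-83104))*(-1/6324178) = (1/1135977 + 83104)*(-1/6324178) = (94404232609/1135977)*(-1/6324178) = -94404232609/7184120751906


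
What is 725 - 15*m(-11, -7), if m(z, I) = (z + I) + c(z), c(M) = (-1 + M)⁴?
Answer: -310045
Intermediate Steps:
m(z, I) = I + z + (-1 + z)⁴ (m(z, I) = (z + I) + (-1 + z)⁴ = (I + z) + (-1 + z)⁴ = I + z + (-1 + z)⁴)
725 - 15*m(-11, -7) = 725 - 15*(-7 - 11 + (-1 - 11)⁴) = 725 - 15*(-7 - 11 + (-12)⁴) = 725 - 15*(-7 - 11 + 20736) = 725 - 15*20718 = 725 - 1*310770 = 725 - 310770 = -310045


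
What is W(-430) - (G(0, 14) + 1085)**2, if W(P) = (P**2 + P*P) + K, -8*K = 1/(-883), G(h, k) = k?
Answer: -5919639063/7064 ≈ -8.3800e+5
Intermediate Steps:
K = 1/7064 (K = -1/8/(-883) = -1/8*(-1/883) = 1/7064 ≈ 0.00014156)
W(P) = 1/7064 + 2*P**2 (W(P) = (P**2 + P*P) + 1/7064 = (P**2 + P**2) + 1/7064 = 2*P**2 + 1/7064 = 1/7064 + 2*P**2)
W(-430) - (G(0, 14) + 1085)**2 = (1/7064 + 2*(-430)**2) - (14 + 1085)**2 = (1/7064 + 2*184900) - 1*1099**2 = (1/7064 + 369800) - 1*1207801 = 2612267201/7064 - 1207801 = -5919639063/7064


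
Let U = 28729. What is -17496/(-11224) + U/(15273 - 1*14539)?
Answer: 41912045/1029802 ≈ 40.699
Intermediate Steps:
-17496/(-11224) + U/(15273 - 1*14539) = -17496/(-11224) + 28729/(15273 - 1*14539) = -17496*(-1/11224) + 28729/(15273 - 14539) = 2187/1403 + 28729/734 = 41912045/1029802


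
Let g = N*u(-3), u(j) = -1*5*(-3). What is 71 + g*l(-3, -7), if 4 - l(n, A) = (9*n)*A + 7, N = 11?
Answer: -31609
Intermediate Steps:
u(j) = 15 (u(j) = -5*(-3) = 15)
l(n, A) = -3 - 9*A*n (l(n, A) = 4 - ((9*n)*A + 7) = 4 - (9*A*n + 7) = 4 - (7 + 9*A*n) = 4 + (-7 - 9*A*n) = -3 - 9*A*n)
g = 165 (g = 11*15 = 165)
71 + g*l(-3, -7) = 71 + 165*(-3 - 9*(-7)*(-3)) = 71 + 165*(-3 - 189) = 71 + 165*(-192) = 71 - 31680 = -31609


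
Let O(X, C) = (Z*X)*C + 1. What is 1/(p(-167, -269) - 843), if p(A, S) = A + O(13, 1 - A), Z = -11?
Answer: -1/25033 ≈ -3.9947e-5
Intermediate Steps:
O(X, C) = 1 - 11*C*X (O(X, C) = (-11*X)*C + 1 = -11*C*X + 1 = 1 - 11*C*X)
p(A, S) = -142 + 144*A (p(A, S) = A + (1 - 11*(1 - A)*13) = A + (1 + (-143 + 143*A)) = A + (-142 + 143*A) = -142 + 144*A)
1/(p(-167, -269) - 843) = 1/((-142 + 144*(-167)) - 843) = 1/((-142 - 24048) - 843) = 1/(-24190 - 843) = 1/(-25033) = -1/25033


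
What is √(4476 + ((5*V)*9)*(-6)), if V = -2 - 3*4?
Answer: 8*√129 ≈ 90.863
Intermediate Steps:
V = -14 (V = -2 - 12 = -14)
√(4476 + ((5*V)*9)*(-6)) = √(4476 + ((5*(-14))*9)*(-6)) = √(4476 - 70*9*(-6)) = √(4476 - 630*(-6)) = √(4476 + 3780) = √8256 = 8*√129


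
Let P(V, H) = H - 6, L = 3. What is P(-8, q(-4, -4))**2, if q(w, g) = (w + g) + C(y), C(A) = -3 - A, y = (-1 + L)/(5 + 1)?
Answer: 2704/9 ≈ 300.44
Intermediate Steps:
y = 1/3 (y = (-1 + 3)/(5 + 1) = 2/6 = 2*(1/6) = 1/3 ≈ 0.33333)
q(w, g) = -10/3 + g + w (q(w, g) = (w + g) + (-3 - 1*1/3) = (g + w) + (-3 - 1/3) = (g + w) - 10/3 = -10/3 + g + w)
P(V, H) = -6 + H
P(-8, q(-4, -4))**2 = (-6 + (-10/3 - 4 - 4))**2 = (-6 - 34/3)**2 = (-52/3)**2 = 2704/9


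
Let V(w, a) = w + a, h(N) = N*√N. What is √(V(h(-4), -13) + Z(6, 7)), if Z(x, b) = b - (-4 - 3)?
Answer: √(1 - 8*I) ≈ 2.1286 - 1.8791*I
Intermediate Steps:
Z(x, b) = 7 + b (Z(x, b) = b - 1*(-7) = b + 7 = 7 + b)
h(N) = N^(3/2)
V(w, a) = a + w
√(V(h(-4), -13) + Z(6, 7)) = √((-13 + (-4)^(3/2)) + (7 + 7)) = √((-13 - 8*I) + 14) = √(1 - 8*I)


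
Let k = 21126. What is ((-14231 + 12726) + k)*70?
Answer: 1373470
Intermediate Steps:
((-14231 + 12726) + k)*70 = ((-14231 + 12726) + 21126)*70 = (-1505 + 21126)*70 = 19621*70 = 1373470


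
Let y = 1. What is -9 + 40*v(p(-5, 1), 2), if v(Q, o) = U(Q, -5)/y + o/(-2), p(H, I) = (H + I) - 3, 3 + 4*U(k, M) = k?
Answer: -149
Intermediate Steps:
U(k, M) = -3/4 + k/4
p(H, I) = -3 + H + I
v(Q, o) = -3/4 - o/2 + Q/4 (v(Q, o) = (-3/4 + Q/4)/1 + o/(-2) = (-3/4 + Q/4)*1 + o*(-1/2) = (-3/4 + Q/4) - o/2 = -3/4 - o/2 + Q/4)
-9 + 40*v(p(-5, 1), 2) = -9 + 40*(-3/4 - 1/2*2 + (-3 - 5 + 1)/4) = -9 + 40*(-3/4 - 1 + (1/4)*(-7)) = -9 + 40*(-3/4 - 1 - 7/4) = -9 + 40*(-7/2) = -9 - 140 = -149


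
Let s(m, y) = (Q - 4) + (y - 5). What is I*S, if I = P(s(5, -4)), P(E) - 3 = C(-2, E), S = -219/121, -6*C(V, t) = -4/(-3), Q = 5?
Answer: -1825/363 ≈ -5.0275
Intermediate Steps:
C(V, t) = -2/9 (C(V, t) = -(-2)/(3*(-3)) = -(-2)*(-1)/(3*3) = -⅙*4/3 = -2/9)
S = -219/121 (S = -219*1/121 = -219/121 ≈ -1.8099)
s(m, y) = -4 + y (s(m, y) = (5 - 4) + (y - 5) = 1 + (-5 + y) = -4 + y)
P(E) = 25/9 (P(E) = 3 - 2/9 = 25/9)
I = 25/9 ≈ 2.7778
I*S = (25/9)*(-219/121) = -1825/363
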